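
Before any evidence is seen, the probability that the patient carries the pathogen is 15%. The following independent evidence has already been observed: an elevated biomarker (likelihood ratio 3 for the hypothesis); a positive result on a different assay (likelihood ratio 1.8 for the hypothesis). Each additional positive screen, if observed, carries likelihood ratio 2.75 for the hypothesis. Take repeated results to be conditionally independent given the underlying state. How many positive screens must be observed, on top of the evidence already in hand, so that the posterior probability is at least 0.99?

5

Prior odds = 0.15/0.85 = 3/17.
Combined Bayes factor of the evidence already in hand = 3 × 1.8 = 5.4.
Odds after that evidence = (3/17) × 5.4 = 81/85.
Target odds = 0.99/0.01 = 99.
Need 2.75ⁿ ≥ 99 ÷ (81/85) = 935/9.
2.75⁴ = 57.19140625 falls short of 935/9 but 2.75⁵ = 161051/1024 reaches it, so n = 5.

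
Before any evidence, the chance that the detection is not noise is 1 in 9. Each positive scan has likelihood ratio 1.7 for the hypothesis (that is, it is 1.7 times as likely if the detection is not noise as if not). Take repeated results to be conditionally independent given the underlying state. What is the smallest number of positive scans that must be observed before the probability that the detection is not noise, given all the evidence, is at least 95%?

Prior odds = (1/9)/(8/9) = 0.125.
Likelihood ratio per positive scan = 1.7.
Target odds: 0.95 ÷ 0.05 = 19.
Require 1.7ⁿ ≥ 19 ÷ 0.125 = 152.
1.7⁹ ≈118.588 falls short of 152 but 1.7¹⁰ ≈201.599 reaches it, so n = 10.

10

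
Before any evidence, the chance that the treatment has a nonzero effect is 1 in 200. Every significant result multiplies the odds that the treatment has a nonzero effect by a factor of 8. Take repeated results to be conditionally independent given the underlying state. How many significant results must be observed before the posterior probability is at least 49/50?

Prior odds = 0.005/0.995 = 1/199.
Likelihood ratio per significant result = 8.
Target posterior odds = 0.98/0.02 = 49.
Need (1/199) × 8ⁿ ≥ 49, i.e. 8ⁿ ≥ 9751.
8⁴ = 4096 falls short of 9751 but 8⁵ = 32768 reaches it, so n = 5.

5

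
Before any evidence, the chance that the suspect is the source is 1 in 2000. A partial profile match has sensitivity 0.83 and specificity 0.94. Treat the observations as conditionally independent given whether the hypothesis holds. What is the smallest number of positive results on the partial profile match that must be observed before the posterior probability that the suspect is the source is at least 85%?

4

Prior odds = 0.0005/0.9995 = 1/1999.
False-positive rate = 1 − 0.94 = 0.06; likelihood ratio of a positive = 0.83/0.06 = 83/6.
Target posterior odds = 0.85/0.15 = 17/3.
Require (83/6)ⁿ ≥ 17/3 ÷ (1/1999) = 33983/3.
(83/6)³ = 571787/216 falls short of 33983/3 but (83/6)⁴ = 47458321/1296 reaches it, so n = 4.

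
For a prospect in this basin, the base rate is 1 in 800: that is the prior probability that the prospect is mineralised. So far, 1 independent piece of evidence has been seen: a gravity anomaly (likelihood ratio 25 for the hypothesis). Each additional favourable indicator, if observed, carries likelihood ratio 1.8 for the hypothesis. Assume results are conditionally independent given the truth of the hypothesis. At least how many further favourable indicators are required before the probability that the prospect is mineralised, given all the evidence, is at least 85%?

9

Prior odds = 0.00125/0.99875 = 1/799.
Bayes factor of the evidence already in hand = 25.
Odds after that evidence = (1/799) × 25 = 25/799.
Target odds = 0.85/0.15 = 17/3.
Need 1.8ⁿ ≥ 17/3 ÷ (25/799) = 13583/75.
1.8⁸ = 43046721/390625 falls short of 13583/75 but 1.8⁹ = 387420489/1953125 reaches it, so n = 9.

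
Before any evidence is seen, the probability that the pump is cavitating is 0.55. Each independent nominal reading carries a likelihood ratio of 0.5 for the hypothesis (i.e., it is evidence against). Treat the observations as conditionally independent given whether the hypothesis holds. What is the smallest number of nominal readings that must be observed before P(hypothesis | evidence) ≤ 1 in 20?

Prior odds = 0.55/0.45 = 11/9.
Likelihood ratio per nominal reading = 0.5.
Target odds: 0.05 ÷ 0.95 = 1/19.
Need (11/9) × 0.5ⁿ ≤ 1/19, i.e. 0.5ⁿ ≤ 9/209.
0.5⁴ = 0.0625 is still above 9/209 but 0.5⁵ = 0.03125 is at or below it, so n = 5.

5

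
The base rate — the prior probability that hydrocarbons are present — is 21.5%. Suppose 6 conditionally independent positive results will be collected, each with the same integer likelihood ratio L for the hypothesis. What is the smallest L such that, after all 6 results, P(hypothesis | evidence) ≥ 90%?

2

Prior odds = 0.215/0.785 = 43/157.
Target odds = 0.9/0.1 = 9.
Need L⁶ ≥ 9 ÷ (43/157) = 1413/43.
1⁶ = 1 < 1413/43 ≤ 64 = 2⁶, so L = 2.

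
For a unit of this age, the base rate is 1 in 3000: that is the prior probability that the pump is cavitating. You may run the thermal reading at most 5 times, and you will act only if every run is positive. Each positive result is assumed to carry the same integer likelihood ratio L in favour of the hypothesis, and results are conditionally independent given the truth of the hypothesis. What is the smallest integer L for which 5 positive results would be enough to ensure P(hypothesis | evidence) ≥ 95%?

Prior odds = (1/3000)/(2999/3000) = 1/2999.
Target odds = 0.95/0.05 = 19.
Need L⁵ ≥ 19 ÷ (1/2999) = 56981.
8⁵ = 32768 < 56981 ≤ 59049 = 9⁵, so L = 9.

9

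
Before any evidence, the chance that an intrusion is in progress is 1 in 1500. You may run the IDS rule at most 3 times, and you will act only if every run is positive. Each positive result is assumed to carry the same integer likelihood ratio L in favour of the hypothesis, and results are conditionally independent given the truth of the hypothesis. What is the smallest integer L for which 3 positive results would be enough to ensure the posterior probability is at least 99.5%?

67

Prior odds = (1/1500)/(1499/1500) = 1/1499.
Target odds = 0.995/0.005 = 199.
Need L³ ≥ 199 ÷ (1/1499) = 298301.
66³ = 287496 < 298301 ≤ 300763 = 67³, so L = 67.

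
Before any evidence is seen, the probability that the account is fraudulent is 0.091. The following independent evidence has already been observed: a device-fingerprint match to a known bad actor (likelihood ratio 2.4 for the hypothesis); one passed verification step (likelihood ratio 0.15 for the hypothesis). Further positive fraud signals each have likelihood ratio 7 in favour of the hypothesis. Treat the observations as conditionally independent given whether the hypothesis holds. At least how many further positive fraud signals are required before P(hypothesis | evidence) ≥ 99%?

5

Prior odds = 0.091/0.909 = 91/909.
Combined Bayes factor of the evidence already in hand = 2.4 × 0.15 = 0.36.
Odds after that evidence = (91/909) × 0.36 = 91/2525.
Target odds = 0.99/0.01 = 99.
Need 7ⁿ ≥ 99 ÷ (91/2525) = 249975/91.
7⁴ = 2401 falls short of 249975/91 but 7⁵ = 16807 reaches it, so n = 5.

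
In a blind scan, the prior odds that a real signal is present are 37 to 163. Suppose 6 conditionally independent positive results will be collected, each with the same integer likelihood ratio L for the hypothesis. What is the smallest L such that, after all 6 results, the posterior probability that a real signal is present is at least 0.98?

Prior odds = 37/163.
Target odds = 0.98/0.02 = 49.
Need L⁶ ≥ 49 ÷ (37/163) = 7987/37.
2⁶ = 64 < 7987/37 ≤ 729 = 3⁶, so L = 3.

3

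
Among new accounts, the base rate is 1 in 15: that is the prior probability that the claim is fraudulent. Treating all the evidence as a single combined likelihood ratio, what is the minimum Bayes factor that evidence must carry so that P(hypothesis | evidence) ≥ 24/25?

Prior odds = (1/15)/(14/15) = 1/14.
Target odds = 0.96/0.04 = 24.
Required Bayes factor = 24 ÷ (1/14) = 336.

336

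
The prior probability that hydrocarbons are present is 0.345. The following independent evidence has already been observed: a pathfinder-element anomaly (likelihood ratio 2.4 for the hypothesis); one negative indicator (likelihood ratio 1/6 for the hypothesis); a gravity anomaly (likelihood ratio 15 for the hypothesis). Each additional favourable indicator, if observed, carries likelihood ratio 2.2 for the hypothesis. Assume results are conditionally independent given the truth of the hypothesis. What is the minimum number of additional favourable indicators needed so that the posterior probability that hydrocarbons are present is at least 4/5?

1

Prior odds = 0.345/0.655 = 69/131.
Combined Bayes factor of the evidence already in hand = 2.4 × (1/6) × 15 = 6.
Odds after that evidence = (69/131) × 6 = 414/131.
Target odds = 0.8/0.2 = 4.
Need 2.2ⁿ ≥ 4 ÷ (414/131) = 262/207.
2.2¹ = 2.2, which meets the required 262/207; so n = 1.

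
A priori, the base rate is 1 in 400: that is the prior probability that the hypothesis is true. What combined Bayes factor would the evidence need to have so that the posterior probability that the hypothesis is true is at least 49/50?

19551

Prior odds = 0.0025/0.9975 = 1/399.
Target odds = 0.98/0.02 = 49.
Required Bayes factor = 49 ÷ (1/399) = 19551.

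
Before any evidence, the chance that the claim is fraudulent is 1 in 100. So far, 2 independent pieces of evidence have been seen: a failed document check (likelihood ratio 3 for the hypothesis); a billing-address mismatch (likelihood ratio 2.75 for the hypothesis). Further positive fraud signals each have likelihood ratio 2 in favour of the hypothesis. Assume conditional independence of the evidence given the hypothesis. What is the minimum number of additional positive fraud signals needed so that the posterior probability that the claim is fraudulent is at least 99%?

11

Prior odds = 0.01/0.99 = 1/99.
Combined Bayes factor of the evidence already in hand = 3 × 2.75 = 8.25.
Odds after that evidence = (1/99) × 8.25 = 1/12.
Target odds = 0.99/0.01 = 99.
Need 2ⁿ ≥ 99 ÷ (1/12) = 1188.
2¹⁰ = 1024 falls short of 1188 but 2¹¹ = 2048 reaches it, so n = 11.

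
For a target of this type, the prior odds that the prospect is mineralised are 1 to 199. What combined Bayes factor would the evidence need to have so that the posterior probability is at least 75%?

Prior odds = 1/199.
Target odds = 0.75/0.25 = 3.
Required Bayes factor = 3 ÷ (1/199) = 597.

597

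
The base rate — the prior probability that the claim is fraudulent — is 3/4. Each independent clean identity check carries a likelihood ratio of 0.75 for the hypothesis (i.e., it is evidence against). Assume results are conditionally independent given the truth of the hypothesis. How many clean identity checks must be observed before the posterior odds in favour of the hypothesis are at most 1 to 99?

20

Prior odds = 0.75/0.25 = 3.
Likelihood ratio per clean identity check = 0.75.
Target odds = 1/99.
Require 0.75ⁿ ≤ 1/99 ÷ 3 = 1/297.
0.75¹⁹ ≈0.00422828 is still above 1/297 but 0.75²⁰ ≈0.00317121 is at or below it, so n = 20.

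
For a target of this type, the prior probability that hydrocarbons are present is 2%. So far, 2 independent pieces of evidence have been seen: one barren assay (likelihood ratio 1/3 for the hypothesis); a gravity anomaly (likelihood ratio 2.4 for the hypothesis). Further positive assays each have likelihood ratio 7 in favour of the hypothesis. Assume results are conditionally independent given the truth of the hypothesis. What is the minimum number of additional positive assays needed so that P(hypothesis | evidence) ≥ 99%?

5

Prior odds = 0.02/0.98 = 1/49.
Combined Bayes factor of the evidence already in hand = (1/3) × 2.4 = 0.8.
Odds after that evidence = (1/49) × 0.8 = 4/245.
Target odds = 0.99/0.01 = 99.
Need 7ⁿ ≥ 99 ÷ (4/245) = 6063.75.
7⁴ = 2401 falls short of 6063.75 but 7⁵ = 16807 reaches it, so n = 5.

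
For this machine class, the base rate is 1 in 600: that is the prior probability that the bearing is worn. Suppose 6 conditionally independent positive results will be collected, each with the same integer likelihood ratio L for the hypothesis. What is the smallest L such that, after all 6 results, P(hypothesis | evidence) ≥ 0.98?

Prior odds = (1/600)/(599/600) = 1/599.
Target odds = 0.98/0.02 = 49.
Need L⁶ ≥ 49 ÷ (1/599) = 29351.
5⁶ = 15625 < 29351 ≤ 46656 = 6⁶, so L = 6.

6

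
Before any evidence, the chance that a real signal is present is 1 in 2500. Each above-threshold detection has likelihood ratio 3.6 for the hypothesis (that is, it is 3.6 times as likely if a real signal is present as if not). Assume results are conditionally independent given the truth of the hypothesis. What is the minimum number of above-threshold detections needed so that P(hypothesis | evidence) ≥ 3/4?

Prior odds: 0.0004 ÷ 0.9996 = 1/2499.
Likelihood ratio per above-threshold detection = 3.6.
Target posterior odds = 0.75/0.25 = 3.
Need (1/2499) × 3.6ⁿ ≥ 3, i.e. 3.6ⁿ ≥ 7497.
3.6⁶ = 34012224/15625 falls short of 7497 but 3.6⁷ = 612220032/78125 reaches it, so n = 7.

7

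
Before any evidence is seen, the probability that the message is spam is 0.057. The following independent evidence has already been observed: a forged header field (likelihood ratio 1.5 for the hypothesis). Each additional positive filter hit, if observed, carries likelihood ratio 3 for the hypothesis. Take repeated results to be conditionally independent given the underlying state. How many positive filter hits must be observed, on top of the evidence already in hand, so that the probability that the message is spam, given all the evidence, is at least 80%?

4

Prior odds = 0.057/0.943 = 57/943.
Bayes factor of the evidence already in hand = 1.5.
Odds after that evidence = (57/943) × 1.5 = 171/1886.
Target odds = 0.8/0.2 = 4.
Need 3ⁿ ≥ 4 ÷ (171/1886) = 7544/171.
3³ = 27 falls short of 7544/171 but 3⁴ = 81 reaches it, so n = 4.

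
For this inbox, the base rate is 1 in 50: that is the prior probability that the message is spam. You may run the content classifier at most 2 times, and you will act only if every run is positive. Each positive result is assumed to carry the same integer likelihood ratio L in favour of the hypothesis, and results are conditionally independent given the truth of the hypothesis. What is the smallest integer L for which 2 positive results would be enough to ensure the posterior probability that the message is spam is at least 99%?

70

Prior odds = 0.02/0.98 = 1/49.
Target odds = 0.99/0.01 = 99.
Need L² ≥ 99 ÷ (1/49) = 4851.
69² = 4761 < 4851 ≤ 4900 = 70², so L = 70.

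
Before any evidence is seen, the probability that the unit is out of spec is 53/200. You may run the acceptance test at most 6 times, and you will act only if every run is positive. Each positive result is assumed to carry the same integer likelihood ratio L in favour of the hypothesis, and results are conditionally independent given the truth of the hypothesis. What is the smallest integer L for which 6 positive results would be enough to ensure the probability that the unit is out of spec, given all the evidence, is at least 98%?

Prior odds = 0.265/0.735 = 53/147.
Target odds = 0.98/0.02 = 49.
Need L⁶ ≥ 49 ÷ (53/147) = 7203/53.
2⁶ = 64 < 7203/53 ≤ 729 = 3⁶, so L = 3.

3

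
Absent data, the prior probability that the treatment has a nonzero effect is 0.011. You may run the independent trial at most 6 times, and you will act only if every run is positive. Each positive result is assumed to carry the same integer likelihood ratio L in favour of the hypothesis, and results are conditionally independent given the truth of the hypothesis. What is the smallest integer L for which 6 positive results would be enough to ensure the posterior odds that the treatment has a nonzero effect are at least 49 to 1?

Prior odds = 0.011/0.989 = 11/989.
Target odds = 49.
Need L⁶ ≥ 49 ÷ (11/989) = 48461/11.
4⁶ = 4096 < 48461/11 ≤ 15625 = 5⁶, so L = 5.

5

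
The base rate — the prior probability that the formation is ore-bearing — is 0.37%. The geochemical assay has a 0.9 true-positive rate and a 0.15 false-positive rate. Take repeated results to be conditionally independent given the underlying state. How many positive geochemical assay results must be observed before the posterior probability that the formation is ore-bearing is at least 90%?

Prior odds: 0.0037 ÷ 0.9963 = 37/9963.
Likelihood ratio of a positive result = 0.9/0.15 = 6.
Target odds: 0.9 ÷ 0.1 = 9.
Require 6ⁿ ≥ 9 ÷ (37/9963) = 89667/37.
6⁴ = 1296 falls short of 89667/37 but 6⁵ = 7776 reaches it, so n = 5.

5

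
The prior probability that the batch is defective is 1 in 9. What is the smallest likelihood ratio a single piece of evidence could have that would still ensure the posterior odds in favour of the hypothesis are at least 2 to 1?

16

Prior odds = (1/9)/(8/9) = 0.125.
Target odds = 2.
Required Bayes factor = 2 ÷ 0.125 = 16.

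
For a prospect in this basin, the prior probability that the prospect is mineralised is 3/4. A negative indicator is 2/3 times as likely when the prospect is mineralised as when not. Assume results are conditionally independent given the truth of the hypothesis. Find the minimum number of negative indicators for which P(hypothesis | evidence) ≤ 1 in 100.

Prior odds: 0.75 ÷ 0.25 = 3.
Likelihood ratio per negative indicator = 2/3.
Target odds: 0.01 ÷ 0.99 = 1/99.
Need 3 × (2/3)ⁿ ≤ 1/99, i.e. (2/3)ⁿ ≤ 1/297.
(2/3)¹⁴ = 16384/4782969 is still above 1/297 but (2/3)¹⁵ = 32768/14348907 is at or below it, so n = 15.

15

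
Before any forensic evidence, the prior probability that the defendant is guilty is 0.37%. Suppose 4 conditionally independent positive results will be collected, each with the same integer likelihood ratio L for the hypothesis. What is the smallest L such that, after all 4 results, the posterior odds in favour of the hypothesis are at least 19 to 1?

9

Prior odds = 0.0037/0.9963 = 37/9963.
Target odds = 19.
Need L⁴ ≥ 19 ÷ (37/9963) = 189297/37.
8⁴ = 4096 < 189297/37 ≤ 6561 = 9⁴, so L = 9.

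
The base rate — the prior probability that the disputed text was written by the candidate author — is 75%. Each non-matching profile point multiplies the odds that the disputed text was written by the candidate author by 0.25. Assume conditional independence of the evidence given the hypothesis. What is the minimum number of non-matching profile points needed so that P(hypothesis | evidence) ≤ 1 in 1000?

6

Prior odds = 0.75/0.25 = 3.
Likelihood ratio per non-matching profile point = 0.25.
Target posterior odds = 0.001/0.999 = 1/999.
Need 3 × 0.25ⁿ ≤ 1/999, i.e. 0.25ⁿ ≤ 1/2997.
0.25⁵ = 1/1024 is still above 1/2997 but 0.25⁶ = 1/4096 is at or below it, so n = 6.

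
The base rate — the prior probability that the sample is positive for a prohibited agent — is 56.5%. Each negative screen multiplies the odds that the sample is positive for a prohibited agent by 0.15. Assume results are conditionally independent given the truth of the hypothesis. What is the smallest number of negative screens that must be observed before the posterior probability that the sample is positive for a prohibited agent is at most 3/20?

Prior odds: 0.565 ÷ 0.435 = 113/87.
Likelihood ratio per negative screen = 0.15.
Target odds: 0.15 ÷ 0.85 = 3/17.
Need (113/87) × 0.15ⁿ ≤ 3/17, i.e. 0.15ⁿ ≤ 261/1921.
0.15¹ = 0.15 is still above 261/1921 but 0.15² = 0.0225 is at or below it, so n = 2.

2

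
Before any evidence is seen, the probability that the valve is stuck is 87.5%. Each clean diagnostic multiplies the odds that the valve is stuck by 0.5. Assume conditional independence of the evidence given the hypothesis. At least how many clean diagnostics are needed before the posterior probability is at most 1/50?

9

Prior odds = 0.875/0.125 = 7.
Likelihood ratio per clean diagnostic = 0.5.
Target odds: 0.02 ÷ 0.98 = 1/49.
Require 0.5ⁿ ≤ 1/49 ÷ 7 = 1/343.
0.5⁸ = 0.00390625 is still above 1/343 but 0.5⁹ = 0.001953125 is at or below it, so n = 9.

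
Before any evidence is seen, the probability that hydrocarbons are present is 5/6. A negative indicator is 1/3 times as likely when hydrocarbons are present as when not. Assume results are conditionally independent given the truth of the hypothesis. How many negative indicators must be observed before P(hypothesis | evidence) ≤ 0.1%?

8

Prior odds = (5/6)/(1/6) = 5.
Likelihood ratio per negative indicator = 1/3.
Target posterior odds = 0.001/0.999 = 1/999.
Require (1/3)ⁿ ≤ 1/999 ÷ 5 = 1/4995.
(1/3)⁷ = 1/2187 is still above 1/4995 but (1/3)⁸ = 1/6561 is at or below it, so n = 8.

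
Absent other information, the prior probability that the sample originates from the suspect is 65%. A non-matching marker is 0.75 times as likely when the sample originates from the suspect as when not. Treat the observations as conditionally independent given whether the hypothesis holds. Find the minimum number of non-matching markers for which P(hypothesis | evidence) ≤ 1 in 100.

19

Prior odds: 0.65 ÷ 0.35 = 13/7.
Likelihood ratio per non-matching marker = 0.75.
Target odds: 0.01 ÷ 0.99 = 1/99.
Need (13/7) × 0.75ⁿ ≤ 1/99, i.e. 0.75ⁿ ≤ 7/1287.
0.75¹⁸ ≈0.00563771 is still above 7/1287 but 0.75¹⁹ ≈0.00422828 is at or below it, so n = 19.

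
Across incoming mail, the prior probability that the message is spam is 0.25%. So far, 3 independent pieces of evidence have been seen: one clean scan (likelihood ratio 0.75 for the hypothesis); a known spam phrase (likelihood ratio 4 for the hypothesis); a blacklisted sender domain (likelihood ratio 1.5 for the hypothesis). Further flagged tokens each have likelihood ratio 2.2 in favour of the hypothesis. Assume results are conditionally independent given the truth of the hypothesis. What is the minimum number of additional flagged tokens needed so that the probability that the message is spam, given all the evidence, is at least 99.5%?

Prior odds = 0.0025/0.9975 = 1/399.
Combined Bayes factor of the evidence already in hand = 0.75 × 4 × 1.5 = 4.5.
Odds after that evidence = (1/399) × 4.5 = 3/266.
Target odds = 0.995/0.005 = 199.
Need 2.2ⁿ ≥ 199 ÷ (3/266) = 52934/3.
2.2¹² ≈12855 falls short of 52934/3 but 2.2¹³ ≈28281 reaches it, so n = 13.

13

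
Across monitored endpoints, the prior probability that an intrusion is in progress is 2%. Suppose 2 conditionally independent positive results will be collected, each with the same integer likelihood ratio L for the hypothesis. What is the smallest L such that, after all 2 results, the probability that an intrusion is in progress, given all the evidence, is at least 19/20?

31

Prior odds = 0.02/0.98 = 1/49.
Target odds = 0.95/0.05 = 19.
Need L² ≥ 19 ÷ (1/49) = 931.
30² = 900 < 931 ≤ 961 = 31², so L = 31.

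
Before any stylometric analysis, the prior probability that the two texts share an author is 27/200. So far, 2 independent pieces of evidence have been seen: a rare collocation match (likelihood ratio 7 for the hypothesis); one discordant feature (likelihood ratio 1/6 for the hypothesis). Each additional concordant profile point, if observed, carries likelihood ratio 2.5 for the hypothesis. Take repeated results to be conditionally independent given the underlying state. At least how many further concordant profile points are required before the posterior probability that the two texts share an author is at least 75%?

4

Prior odds = 0.135/0.865 = 27/173.
Combined Bayes factor of the evidence already in hand = 7 × (1/6) = 7/6.
Odds after that evidence = (27/173) × 7/6 = 63/346.
Target odds = 0.75/0.25 = 3.
Need 2.5ⁿ ≥ 3 ÷ (63/346) = 346/21.
2.5³ = 15.625 falls short of 346/21 but 2.5⁴ = 39.0625 reaches it, so n = 4.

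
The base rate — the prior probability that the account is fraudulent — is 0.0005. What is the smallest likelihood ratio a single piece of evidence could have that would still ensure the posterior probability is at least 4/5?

7996

Prior odds = 0.0005/0.9995 = 1/1999.
Target odds = 0.8/0.2 = 4.
Required Bayes factor = 4 ÷ (1/1999) = 7996.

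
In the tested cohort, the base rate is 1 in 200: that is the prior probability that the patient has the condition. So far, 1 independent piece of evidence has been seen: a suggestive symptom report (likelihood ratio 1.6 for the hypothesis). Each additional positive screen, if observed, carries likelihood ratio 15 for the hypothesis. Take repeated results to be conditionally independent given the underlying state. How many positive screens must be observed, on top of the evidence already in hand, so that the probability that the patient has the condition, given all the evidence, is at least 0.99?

Prior odds = 0.005/0.995 = 1/199.
Bayes factor of the evidence already in hand = 1.6.
Odds after that evidence = (1/199) × 1.6 = 8/995.
Target odds = 0.99/0.01 = 99.
Need 15ⁿ ≥ 99 ÷ (8/995) = 12313.125.
15³ = 3375 falls short of 12313.125 but 15⁴ = 50625 reaches it, so n = 4.

4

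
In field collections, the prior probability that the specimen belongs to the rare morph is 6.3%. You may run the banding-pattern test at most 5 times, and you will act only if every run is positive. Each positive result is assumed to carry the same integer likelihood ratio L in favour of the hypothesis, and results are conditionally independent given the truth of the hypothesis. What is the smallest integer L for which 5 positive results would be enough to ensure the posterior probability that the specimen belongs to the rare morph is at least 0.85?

Prior odds = 0.063/0.937 = 63/937.
Target odds = 0.85/0.15 = 17/3.
Need L⁵ ≥ 17/3 ÷ (63/937) = 15929/189.
2⁵ = 32 < 15929/189 ≤ 243 = 3⁵, so L = 3.

3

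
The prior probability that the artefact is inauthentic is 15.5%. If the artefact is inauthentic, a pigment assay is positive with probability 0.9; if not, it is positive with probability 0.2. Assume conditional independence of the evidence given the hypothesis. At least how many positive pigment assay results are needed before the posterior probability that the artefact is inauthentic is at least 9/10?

Prior odds = 0.155/0.845 = 31/169.
Likelihood ratio of a positive = 0.9/0.2 = 4.5.
Target posterior odds = 0.9/0.1 = 9.
Require 4.5ⁿ ≥ 9 ÷ (31/169) = 1521/31.
4.5² = 20.25 falls short of 1521/31 but 4.5³ = 91.125 reaches it, so n = 3.

3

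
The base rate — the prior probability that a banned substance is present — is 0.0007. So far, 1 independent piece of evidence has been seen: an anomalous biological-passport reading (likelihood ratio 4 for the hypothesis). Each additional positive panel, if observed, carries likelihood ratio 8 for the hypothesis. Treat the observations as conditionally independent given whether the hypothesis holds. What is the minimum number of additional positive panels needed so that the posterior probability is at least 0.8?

Prior odds = 0.0007/0.9993 = 7/9993.
Bayes factor of the evidence already in hand = 4.
Odds after that evidence = (7/9993) × 4 = 28/9993.
Target odds = 0.8/0.2 = 4.
Need 8ⁿ ≥ 4 ÷ (28/9993) = 9993/7.
8³ = 512 falls short of 9993/7 but 8⁴ = 4096 reaches it, so n = 4.

4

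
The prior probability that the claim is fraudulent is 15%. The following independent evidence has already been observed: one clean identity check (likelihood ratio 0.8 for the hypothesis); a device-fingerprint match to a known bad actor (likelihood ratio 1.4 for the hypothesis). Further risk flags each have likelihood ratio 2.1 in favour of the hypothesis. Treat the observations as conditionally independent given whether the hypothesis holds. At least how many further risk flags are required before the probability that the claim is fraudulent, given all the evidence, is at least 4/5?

5

Prior odds = 0.15/0.85 = 3/17.
Combined Bayes factor of the evidence already in hand = 0.8 × 1.4 = 1.12.
Odds after that evidence = (3/17) × 1.12 = 84/425.
Target odds = 0.8/0.2 = 4.
Need 2.1ⁿ ≥ 4 ÷ (84/425) = 425/21.
2.1⁴ = 19.4481 falls short of 425/21 but 2.1⁵ = 4084101/100000 reaches it, so n = 5.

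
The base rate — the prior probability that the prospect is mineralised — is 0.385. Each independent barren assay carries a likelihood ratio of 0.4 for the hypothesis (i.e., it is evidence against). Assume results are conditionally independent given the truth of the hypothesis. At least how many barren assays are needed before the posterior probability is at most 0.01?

Prior odds = 0.385/0.615 = 77/123.
Likelihood ratio per barren assay = 0.4.
Target odds: 0.01 ÷ 0.99 = 1/99.
Require 0.4ⁿ ≤ 1/99 ÷ (77/123) = 41/2541.
0.4⁴ = 0.0256 is still above 41/2541 but 0.4⁵ = 0.01024 is at or below it, so n = 5.

5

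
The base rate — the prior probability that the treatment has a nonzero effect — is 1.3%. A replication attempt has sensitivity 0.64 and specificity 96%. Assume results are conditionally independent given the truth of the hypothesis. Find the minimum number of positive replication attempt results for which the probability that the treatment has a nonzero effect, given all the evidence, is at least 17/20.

Prior odds = 0.013/0.987 = 13/987.
False-positive rate = 1 − 0.96 = 0.04; likelihood ratio of a positive = 0.64/0.04 = 16.
Target odds: 0.85 ÷ 0.15 = 17/3.
Require 16ⁿ ≥ 17/3 ÷ (13/987) = 5593/13.
16² = 256 falls short of 5593/13 but 16³ = 4096 reaches it, so n = 3.

3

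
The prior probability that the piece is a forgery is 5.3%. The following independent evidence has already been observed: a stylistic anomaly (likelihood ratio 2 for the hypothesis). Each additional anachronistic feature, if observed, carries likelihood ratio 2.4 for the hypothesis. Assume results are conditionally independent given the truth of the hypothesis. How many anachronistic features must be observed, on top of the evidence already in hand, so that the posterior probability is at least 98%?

7

Prior odds = 0.053/0.947 = 53/947.
Bayes factor of the evidence already in hand = 2.
Odds after that evidence = (53/947) × 2 = 106/947.
Target odds = 0.98/0.02 = 49.
Need 2.4ⁿ ≥ 49 ÷ (106/947) = 46403/106.
2.4⁶ = 2985984/15625 falls short of 46403/106 but 2.4⁷ = 35831808/78125 reaches it, so n = 7.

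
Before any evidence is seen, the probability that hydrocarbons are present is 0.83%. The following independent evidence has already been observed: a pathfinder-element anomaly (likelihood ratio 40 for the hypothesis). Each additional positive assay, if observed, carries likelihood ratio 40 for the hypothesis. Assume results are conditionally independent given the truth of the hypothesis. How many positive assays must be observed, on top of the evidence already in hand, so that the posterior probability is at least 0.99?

Prior odds = 0.0083/0.9917 = 83/9917.
Bayes factor of the evidence already in hand = 40.
Odds after that evidence = (83/9917) × 40 = 3320/9917.
Target odds = 0.99/0.01 = 99.
Need 40ⁿ ≥ 99 ÷ (3320/9917) = 981783/3320.
40¹ = 40 falls short of 981783/3320 but 40² = 1600 reaches it, so n = 2.

2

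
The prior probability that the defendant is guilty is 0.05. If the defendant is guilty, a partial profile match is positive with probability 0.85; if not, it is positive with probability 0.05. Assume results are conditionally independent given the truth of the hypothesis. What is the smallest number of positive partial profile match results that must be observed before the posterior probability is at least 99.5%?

Prior odds: 0.05 ÷ 0.95 = 1/19.
Likelihood ratio of a positive = 0.85/0.05 = 17.
Target posterior odds = 0.995/0.005 = 199.
Need (1/19) × 17ⁿ ≥ 199, i.e. 17ⁿ ≥ 3781.
17² = 289 falls short of 3781 but 17³ = 4913 reaches it, so n = 3.

3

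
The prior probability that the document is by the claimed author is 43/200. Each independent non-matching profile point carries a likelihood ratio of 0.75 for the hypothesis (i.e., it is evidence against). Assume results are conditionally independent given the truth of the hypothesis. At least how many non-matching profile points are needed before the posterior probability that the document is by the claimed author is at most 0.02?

Prior odds: 0.215 ÷ 0.785 = 43/157.
Likelihood ratio per non-matching profile point = 0.75.
Target posterior odds = 0.02/0.98 = 1/49.
Need (43/157) × 0.75ⁿ ≤ 1/49, i.e. 0.75ⁿ ≤ 157/2107.
0.75⁹ = 19683/262144 is still above 157/2107 but 0.75¹⁰ = 59049/1048576 is at or below it, so n = 10.

10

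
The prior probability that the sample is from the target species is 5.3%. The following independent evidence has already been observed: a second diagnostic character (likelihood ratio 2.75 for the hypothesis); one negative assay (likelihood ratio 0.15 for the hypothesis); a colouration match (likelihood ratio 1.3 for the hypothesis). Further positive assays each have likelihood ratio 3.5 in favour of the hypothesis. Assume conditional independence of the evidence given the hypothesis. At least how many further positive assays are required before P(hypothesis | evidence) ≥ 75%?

Prior odds = 0.053/0.947 = 53/947.
Combined Bayes factor of the evidence already in hand = 2.75 × 0.15 × 1.3 = 0.53625.
Odds after that evidence = (53/947) × 0.53625 = 22737/757600.
Target odds = 0.75/0.25 = 3.
Need 3.5ⁿ ≥ 3 ÷ (22737/757600) = 757600/7579.
3.5³ = 42.875 falls short of 757600/7579 but 3.5⁴ = 150.0625 reaches it, so n = 4.

4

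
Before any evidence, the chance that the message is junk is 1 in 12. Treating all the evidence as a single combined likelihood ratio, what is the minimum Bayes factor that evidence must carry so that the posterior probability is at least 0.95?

209

Prior odds = (1/12)/(11/12) = 1/11.
Target odds = 0.95/0.05 = 19.
Required Bayes factor = 19 ÷ (1/11) = 209.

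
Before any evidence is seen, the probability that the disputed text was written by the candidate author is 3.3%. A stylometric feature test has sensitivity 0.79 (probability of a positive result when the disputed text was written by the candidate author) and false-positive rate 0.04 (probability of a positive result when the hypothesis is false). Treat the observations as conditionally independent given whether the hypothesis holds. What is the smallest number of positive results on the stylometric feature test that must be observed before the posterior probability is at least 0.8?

Prior odds = 0.033/0.967 = 33/967.
Likelihood ratio of a positive result = 0.79/0.04 = 19.75.
Target posterior odds = 0.8/0.2 = 4.
Require 19.75ⁿ ≥ 4 ÷ (33/967) = 3868/33.
19.75¹ = 19.75 falls short of 3868/33 but 19.75² = 390.0625 reaches it, so n = 2.

2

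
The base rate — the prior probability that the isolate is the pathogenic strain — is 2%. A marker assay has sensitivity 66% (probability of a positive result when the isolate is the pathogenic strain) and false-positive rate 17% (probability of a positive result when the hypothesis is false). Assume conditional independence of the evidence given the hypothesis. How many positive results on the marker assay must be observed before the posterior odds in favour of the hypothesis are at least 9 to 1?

Prior odds: 0.02 ÷ 0.98 = 1/49.
Likelihood ratio of a positive result = 0.66/0.17 = 66/17.
Target odds = 9.
Need (1/49) × (66/17)ⁿ ≥ 9, i.e. (66/17)ⁿ ≥ 441.
(66/17)⁴ = 18974736/83521 falls short of 441 but (66/17)⁵ ≈882.013 reaches it, so n = 5.

5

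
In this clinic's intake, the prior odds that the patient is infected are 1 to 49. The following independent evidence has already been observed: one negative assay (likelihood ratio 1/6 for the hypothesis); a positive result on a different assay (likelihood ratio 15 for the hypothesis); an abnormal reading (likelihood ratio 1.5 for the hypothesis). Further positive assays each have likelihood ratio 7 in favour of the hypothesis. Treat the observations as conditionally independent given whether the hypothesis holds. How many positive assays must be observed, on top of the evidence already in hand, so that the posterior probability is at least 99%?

4

Prior odds = 1/49.
Combined Bayes factor of the evidence already in hand = (1/6) × 15 × 1.5 = 3.75.
Odds after that evidence = (1/49) × 3.75 = 15/196.
Target odds = 0.99/0.01 = 99.
Need 7ⁿ ≥ 99 ÷ (15/196) = 1293.6.
7³ = 343 falls short of 1293.6 but 7⁴ = 2401 reaches it, so n = 4.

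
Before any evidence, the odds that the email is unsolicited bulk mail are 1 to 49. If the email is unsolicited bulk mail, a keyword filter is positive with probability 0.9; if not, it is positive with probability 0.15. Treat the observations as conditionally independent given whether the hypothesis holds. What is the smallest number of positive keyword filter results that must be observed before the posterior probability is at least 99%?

Prior odds = 1/49.
Likelihood ratio of a positive = 0.9/0.15 = 6.
Target odds: 0.99 ÷ 0.01 = 99.
Need (1/49) × 6ⁿ ≥ 99, i.e. 6ⁿ ≥ 4851.
6⁴ = 1296 falls short of 4851 but 6⁵ = 7776 reaches it, so n = 5.

5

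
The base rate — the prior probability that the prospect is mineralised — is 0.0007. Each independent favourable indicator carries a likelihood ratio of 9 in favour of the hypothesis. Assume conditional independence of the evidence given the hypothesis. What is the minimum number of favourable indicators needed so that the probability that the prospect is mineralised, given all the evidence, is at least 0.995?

Prior odds = 0.0007/0.9993 = 7/9993.
Likelihood ratio per favourable indicator = 9.
Target odds: 0.995 ÷ 0.005 = 199.
Need (7/9993) × 9ⁿ ≥ 199, i.e. 9ⁿ ≥ 1988607/7.
9⁵ = 59049 falls short of 1988607/7 but 9⁶ = 531441 reaches it, so n = 6.

6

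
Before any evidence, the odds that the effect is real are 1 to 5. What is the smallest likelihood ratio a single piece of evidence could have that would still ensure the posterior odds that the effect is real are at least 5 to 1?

25

Prior odds = 0.2.
Target odds = 5.
Required Bayes factor = 5 ÷ 0.2 = 25.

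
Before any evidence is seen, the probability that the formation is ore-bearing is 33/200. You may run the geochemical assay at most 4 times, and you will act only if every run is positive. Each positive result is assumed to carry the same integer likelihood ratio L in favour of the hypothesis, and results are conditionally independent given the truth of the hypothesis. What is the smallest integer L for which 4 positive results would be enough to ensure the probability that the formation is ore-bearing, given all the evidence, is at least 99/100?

Prior odds = 0.165/0.835 = 33/167.
Target odds = 0.99/0.01 = 99.
Need L⁴ ≥ 99 ÷ (33/167) = 501.
4⁴ = 256 < 501 ≤ 625 = 5⁴, so L = 5.

5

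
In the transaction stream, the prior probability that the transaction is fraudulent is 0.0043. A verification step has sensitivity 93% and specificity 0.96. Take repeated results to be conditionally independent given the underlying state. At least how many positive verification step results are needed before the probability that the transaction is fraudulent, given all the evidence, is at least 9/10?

Prior odds: 0.0043 ÷ 0.9957 = 43/9957.
False-positive rate = 1 − 0.96 = 0.04; likelihood ratio of a positive = 0.93/0.04 = 23.25.
Target posterior odds = 0.9/0.1 = 9.
Need (43/9957) × 23.25ⁿ ≥ 9, i.e. 23.25ⁿ ≥ 89613/43.
23.25² = 540.5625 falls short of 89613/43 but 23.25³ = 804357/64 reaches it, so n = 3.

3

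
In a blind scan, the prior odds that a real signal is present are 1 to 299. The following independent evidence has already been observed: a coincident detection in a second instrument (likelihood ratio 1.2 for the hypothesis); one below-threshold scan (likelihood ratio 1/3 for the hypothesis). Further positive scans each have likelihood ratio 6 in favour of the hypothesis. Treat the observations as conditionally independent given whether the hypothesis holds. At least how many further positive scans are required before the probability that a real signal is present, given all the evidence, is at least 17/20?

5

Prior odds = 1/299.
Combined Bayes factor of the evidence already in hand = 1.2 × (1/3) = 0.4.
Odds after that evidence = (1/299) × 0.4 = 2/1495.
Target odds = 0.85/0.15 = 17/3.
Need 6ⁿ ≥ 17/3 ÷ (2/1495) = 25415/6.
6⁴ = 1296 falls short of 25415/6 but 6⁵ = 7776 reaches it, so n = 5.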